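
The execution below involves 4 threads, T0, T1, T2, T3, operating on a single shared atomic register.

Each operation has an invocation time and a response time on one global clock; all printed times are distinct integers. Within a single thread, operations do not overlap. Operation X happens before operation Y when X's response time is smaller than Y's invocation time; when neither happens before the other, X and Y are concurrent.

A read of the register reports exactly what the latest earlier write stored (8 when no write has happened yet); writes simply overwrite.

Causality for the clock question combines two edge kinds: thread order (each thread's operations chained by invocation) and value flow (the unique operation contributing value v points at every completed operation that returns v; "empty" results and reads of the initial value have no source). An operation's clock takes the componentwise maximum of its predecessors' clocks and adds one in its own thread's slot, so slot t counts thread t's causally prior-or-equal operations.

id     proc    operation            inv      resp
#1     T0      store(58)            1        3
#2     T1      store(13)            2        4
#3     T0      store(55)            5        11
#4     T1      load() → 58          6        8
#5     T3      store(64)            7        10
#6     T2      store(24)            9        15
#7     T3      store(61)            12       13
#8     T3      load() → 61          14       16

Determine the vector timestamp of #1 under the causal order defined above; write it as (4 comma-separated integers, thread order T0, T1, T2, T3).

(1, 0, 0, 0)

VC(#5, invoked at 7): no causal predecessors; +1 on T3 → (0, 0, 0, 1)
VC(#6, invoked at 9): no causal predecessors; +1 on T2 → (0, 0, 1, 0)
VC(#2, invoked at 2): no causal predecessors; +1 on T1 → (0, 1, 0, 0)
VC(#1, invoked at 1): no causal predecessors; +1 on T0 → (1, 0, 0, 0)
#7, invoked 12, takes VC(#5)=(0, 0, 0, 1) under max, adds 1 for T3 → (0, 0, 0, 2)
#3, invoked 5, takes VC(#1)=(1, 0, 0, 0) under max, adds 1 for T0 → (2, 0, 0, 0)
#8, invoked 14, takes VC(#7)=(0, 0, 0, 2) under max, adds 1 for T3 → (0, 0, 0, 3)
#4, invoked 6, takes VC(#1)=(1, 0, 0, 0), VC(#2)=(0, 1, 0, 0) under max, adds 1 for T1 → (1, 2, 0, 0)
target: VC(#1) = (1, 0, 0, 0)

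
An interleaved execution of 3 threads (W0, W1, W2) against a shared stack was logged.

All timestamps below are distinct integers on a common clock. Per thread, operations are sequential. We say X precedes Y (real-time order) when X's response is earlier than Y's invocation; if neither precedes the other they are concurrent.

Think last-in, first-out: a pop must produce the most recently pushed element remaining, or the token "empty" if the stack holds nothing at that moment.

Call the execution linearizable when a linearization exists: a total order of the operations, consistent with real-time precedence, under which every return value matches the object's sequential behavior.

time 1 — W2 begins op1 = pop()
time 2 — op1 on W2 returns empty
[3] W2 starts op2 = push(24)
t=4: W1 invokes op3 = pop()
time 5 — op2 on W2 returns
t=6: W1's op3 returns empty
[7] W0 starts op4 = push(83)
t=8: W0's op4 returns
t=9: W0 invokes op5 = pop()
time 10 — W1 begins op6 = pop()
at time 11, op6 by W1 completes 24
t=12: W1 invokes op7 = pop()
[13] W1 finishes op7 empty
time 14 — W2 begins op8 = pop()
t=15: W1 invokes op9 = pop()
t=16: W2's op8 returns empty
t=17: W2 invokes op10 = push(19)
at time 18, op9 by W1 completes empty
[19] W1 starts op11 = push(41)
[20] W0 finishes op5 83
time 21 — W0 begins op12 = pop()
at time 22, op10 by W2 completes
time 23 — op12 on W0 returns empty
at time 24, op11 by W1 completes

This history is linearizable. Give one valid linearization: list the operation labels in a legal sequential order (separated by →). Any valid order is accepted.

op1 → op3 → op2 → op4 → op5 → op6 → op7 → op8 → op9 → op12 → op10 → op11

1. op1 pop() → empty, leaving stack <>
2. op3 pop() → empty, leaving stack <>
3. op2 push(24), leaving stack <24>
4. op4 push(83), leaving stack <24,83>
5. op5 pop() → 83, leaving stack <24>
6. op6 pop() → 24, leaving stack <>
7. op7 pop() → empty, leaving stack <>
8. op8 pop() → empty, leaving stack <>
9. op9 pop() → empty, leaving stack <>
10. op12 pop() → empty, leaving stack <>
11. op10 push(19), leaving stack <19>
12. op11 push(41), leaving stack <19,41>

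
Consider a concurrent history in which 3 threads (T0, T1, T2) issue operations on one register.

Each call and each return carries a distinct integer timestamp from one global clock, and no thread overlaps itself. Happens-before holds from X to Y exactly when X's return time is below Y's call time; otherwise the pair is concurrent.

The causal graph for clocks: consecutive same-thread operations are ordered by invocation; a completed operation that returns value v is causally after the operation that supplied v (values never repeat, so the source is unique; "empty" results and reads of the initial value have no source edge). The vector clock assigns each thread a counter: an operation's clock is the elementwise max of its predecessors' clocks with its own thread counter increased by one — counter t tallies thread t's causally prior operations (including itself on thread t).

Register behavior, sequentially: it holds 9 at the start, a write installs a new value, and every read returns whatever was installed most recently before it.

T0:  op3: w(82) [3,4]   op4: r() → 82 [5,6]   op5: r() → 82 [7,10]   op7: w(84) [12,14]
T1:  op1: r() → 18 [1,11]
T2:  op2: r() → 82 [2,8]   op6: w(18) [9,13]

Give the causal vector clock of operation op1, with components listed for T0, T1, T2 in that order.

(1, 1, 2)

op3, invoked 3, has no incoming edges; only T0's bump applies → (1, 0, 0)
VC(op2, invoked at 2): max of VC(op3)=(1, 0, 0), then +1 on thread T2 → (1, 0, 1)
VC(op4, invoked at 5): max of VC(op3)=(1, 0, 0), then +1 on thread T0 → (2, 0, 0)
VC(op6, invoked at 9): max of VC(op2)=(1, 0, 1), then +1 on thread T2 → (1, 0, 2)
VC(op5, invoked at 7): max of VC(op3)=(1, 0, 0), VC(op4)=(2, 0, 0), then +1 on thread T0 → (3, 0, 0)
VC(op1, invoked at 1): max of VC(op6)=(1, 0, 2), then +1 on thread T1 → (1, 1, 2)
VC(op7, invoked at 12): max of VC(op5)=(3, 0, 0), then +1 on thread T0 → (4, 0, 0)
target: VC(op1) = (1, 1, 2)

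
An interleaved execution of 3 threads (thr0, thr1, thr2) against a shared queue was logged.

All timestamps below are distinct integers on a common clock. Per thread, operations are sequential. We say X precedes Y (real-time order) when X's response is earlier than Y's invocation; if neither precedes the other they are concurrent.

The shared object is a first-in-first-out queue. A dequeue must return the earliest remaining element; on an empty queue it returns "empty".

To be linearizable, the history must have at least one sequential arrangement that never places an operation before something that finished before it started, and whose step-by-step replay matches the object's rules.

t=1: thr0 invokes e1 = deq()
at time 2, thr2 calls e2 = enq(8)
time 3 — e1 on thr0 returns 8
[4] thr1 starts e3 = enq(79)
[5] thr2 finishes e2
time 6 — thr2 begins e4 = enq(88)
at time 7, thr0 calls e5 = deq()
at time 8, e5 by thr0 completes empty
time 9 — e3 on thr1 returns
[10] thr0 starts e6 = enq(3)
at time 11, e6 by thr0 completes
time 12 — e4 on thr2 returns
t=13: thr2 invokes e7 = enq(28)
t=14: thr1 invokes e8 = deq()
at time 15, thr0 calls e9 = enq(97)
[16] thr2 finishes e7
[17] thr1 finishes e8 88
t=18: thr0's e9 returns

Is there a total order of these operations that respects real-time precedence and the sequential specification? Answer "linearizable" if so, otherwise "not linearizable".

a witness: e2, e1, e5, e4, e3, e6, e7, e8, e9
1. e2 enq(8), leaving queue <8>
2. e1 deq() → 8, leaving queue <>
3. e5 deq() → empty, leaving queue <>
4. e4 enq(88), leaving queue <88>
5. e3 enq(79), leaving queue <88,79>
6. e6 enq(3), leaving queue <88,79,3>
7. e7 enq(28), leaving queue <88,79,3,28>
8. e8 deq() → 88, leaving queue <79,3,28>
9. e9 enq(97), leaving queue <79,3,28,97>

linearizable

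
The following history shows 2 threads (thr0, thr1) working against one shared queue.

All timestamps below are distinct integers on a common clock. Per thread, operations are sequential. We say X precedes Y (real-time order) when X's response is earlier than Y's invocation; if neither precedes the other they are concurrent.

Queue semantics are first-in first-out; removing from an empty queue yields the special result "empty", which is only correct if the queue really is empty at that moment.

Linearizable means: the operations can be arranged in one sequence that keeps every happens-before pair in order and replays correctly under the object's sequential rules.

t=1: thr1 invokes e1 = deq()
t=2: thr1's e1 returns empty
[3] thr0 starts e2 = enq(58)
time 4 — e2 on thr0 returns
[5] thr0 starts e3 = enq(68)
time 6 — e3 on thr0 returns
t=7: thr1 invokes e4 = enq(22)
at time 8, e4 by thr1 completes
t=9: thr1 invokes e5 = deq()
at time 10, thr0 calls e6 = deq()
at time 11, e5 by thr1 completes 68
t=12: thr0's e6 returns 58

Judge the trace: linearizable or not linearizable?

linearizable

one valid linearization: e1, e2, e3, e4, e6, e5
1. e1 deq() → empty, leaving queue <>
2. e2 enq(58), leaving queue <58>
3. e3 enq(68), leaving queue <58,68>
4. e4 enq(22), leaving queue <58,68,22>
5. e6 deq() → 58, leaving queue <68,22>
6. e5 deq() → 68, leaving queue <22>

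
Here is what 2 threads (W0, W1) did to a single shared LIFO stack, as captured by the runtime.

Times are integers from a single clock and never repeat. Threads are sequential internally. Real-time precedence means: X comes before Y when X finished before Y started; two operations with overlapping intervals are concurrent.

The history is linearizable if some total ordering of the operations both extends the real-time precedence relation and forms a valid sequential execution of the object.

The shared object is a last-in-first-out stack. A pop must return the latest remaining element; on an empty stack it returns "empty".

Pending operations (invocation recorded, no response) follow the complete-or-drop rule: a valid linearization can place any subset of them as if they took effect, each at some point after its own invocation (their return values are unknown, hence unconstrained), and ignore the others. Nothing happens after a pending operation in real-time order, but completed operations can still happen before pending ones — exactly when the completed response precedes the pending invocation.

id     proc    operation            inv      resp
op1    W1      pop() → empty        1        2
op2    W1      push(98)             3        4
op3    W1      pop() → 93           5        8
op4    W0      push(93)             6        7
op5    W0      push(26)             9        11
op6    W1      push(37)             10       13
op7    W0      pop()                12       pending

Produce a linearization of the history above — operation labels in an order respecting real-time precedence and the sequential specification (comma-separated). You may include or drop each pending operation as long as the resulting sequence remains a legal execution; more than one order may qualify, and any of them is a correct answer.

step 1: op1 pop() → empty — stack <>
step 2: op2 push(98) — stack <98>
step 3: op4 push(93) — stack <98,93>
step 4: op3 pop() → 93 — stack <98>
step 5: op5 push(26) — stack <98,26>
step 6: op6 push(37) — stack <98,26,37>

op1, op2, op4, op3, op5, op6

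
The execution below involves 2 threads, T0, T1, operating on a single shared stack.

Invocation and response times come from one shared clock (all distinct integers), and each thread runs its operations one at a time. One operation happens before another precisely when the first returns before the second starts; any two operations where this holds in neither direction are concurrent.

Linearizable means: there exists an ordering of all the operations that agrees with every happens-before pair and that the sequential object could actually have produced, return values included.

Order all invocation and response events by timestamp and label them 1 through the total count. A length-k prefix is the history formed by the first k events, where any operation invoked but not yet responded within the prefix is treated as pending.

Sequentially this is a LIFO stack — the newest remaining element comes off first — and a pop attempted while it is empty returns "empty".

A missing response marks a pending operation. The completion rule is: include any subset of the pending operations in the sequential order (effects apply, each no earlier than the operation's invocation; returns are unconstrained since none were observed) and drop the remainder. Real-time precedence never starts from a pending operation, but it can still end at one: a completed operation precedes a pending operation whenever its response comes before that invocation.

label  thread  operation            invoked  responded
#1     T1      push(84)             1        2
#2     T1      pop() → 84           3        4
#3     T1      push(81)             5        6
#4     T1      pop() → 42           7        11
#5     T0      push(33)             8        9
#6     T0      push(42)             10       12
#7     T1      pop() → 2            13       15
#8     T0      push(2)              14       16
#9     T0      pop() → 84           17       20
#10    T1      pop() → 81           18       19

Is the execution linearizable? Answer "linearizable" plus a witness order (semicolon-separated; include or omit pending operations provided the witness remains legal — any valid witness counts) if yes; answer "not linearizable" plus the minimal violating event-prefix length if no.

the violation lands at event 20, #9's response at time 20: events 1..19 linearize, events 1..20 do not
checked exhaustively: 12 real-time-consistent orders of 10 completed operations, zero legal stack replays
for example #1, #2, #3, #4, #5, #6, #7, #8, #9, #10 fails at step 4: #4 pop() → 42 is not legal there
for example #1, #2, #3, #4, #5, #6, #7, #8, #10, #9 fails at step 4: #4 pop() → 42 is not legal there

not linearizable — minimal violating prefix: 20 events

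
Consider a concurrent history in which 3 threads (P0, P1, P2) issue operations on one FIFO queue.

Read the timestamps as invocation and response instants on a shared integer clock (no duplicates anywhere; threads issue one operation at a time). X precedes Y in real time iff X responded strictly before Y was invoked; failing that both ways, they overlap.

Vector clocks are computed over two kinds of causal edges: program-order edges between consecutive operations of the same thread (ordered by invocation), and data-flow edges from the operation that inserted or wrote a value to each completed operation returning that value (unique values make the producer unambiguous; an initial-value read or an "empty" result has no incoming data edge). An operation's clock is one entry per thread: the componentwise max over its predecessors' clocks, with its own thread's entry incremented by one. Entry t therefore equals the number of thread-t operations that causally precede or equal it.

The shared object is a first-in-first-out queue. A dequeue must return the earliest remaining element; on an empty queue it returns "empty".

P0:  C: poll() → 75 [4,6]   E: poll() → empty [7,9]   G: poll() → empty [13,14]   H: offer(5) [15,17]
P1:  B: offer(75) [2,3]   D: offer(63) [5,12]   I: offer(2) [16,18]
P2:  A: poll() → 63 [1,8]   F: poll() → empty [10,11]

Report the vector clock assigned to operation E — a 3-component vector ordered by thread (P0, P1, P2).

B, invoked 2, has no incoming edges; only P1's bump applies → (0, 1, 0)
D (invocation 5): componentwise max over VC(B)=(0, 1, 0), +1 at P1, giving (0, 2, 0)
C (invocation 4): componentwise max over VC(B)=(0, 1, 0), +1 at P0, giving (1, 1, 0)
A (invocation 1): componentwise max over VC(D)=(0, 2, 0), +1 at P2, giving (0, 2, 1)
I (invocation 16): componentwise max over VC(D)=(0, 2, 0), +1 at P1, giving (0, 3, 0)
E (invocation 7): componentwise max over VC(C)=(1, 1, 0), +1 at P0, giving (2, 1, 0)
F (invocation 10): componentwise max over VC(A)=(0, 2, 1), +1 at P2, giving (0, 2, 2)
G (invocation 13): componentwise max over VC(E)=(2, 1, 0), +1 at P0, giving (3, 1, 0)
H (invocation 15): componentwise max over VC(G)=(3, 1, 0), +1 at P0, giving (4, 1, 0)
target: VC(E) = (2, 1, 0)

(2, 1, 0)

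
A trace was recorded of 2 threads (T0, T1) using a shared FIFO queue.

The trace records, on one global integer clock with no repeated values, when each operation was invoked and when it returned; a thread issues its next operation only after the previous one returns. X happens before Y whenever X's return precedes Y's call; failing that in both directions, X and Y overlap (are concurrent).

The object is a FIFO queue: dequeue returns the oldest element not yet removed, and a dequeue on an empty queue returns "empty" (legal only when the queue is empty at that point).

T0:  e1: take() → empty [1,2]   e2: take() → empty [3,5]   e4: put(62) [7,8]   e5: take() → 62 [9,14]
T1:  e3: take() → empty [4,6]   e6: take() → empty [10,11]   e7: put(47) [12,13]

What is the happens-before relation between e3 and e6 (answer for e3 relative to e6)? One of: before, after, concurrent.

e3 spans [4,6], e6 spans [10,11]
resp(e3)=6 < inv(e6)=10

before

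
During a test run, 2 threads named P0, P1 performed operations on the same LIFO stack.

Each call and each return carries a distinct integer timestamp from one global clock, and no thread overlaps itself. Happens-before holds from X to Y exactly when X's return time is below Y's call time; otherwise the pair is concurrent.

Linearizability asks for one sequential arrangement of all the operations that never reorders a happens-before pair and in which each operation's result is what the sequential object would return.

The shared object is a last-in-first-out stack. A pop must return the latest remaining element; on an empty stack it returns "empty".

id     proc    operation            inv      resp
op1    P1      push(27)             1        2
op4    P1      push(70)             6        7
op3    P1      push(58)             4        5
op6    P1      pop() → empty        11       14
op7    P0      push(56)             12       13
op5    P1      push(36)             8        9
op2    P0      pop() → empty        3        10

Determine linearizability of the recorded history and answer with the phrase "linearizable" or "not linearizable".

the violation lands at event 10, op2's response at time 10: events 1..9 linearize, events 1..10 do not
5 completed operations, 4 real-time-consistent orders — every LIFO stack replay fails
one such order, op1, op2, op3, op4, op5, breaks at step 2 where op2 pop() → empty is illegal
one such order, op1, op3, op2, op4, op5, breaks at step 3 where op2 pop() → empty is illegal

not linearizable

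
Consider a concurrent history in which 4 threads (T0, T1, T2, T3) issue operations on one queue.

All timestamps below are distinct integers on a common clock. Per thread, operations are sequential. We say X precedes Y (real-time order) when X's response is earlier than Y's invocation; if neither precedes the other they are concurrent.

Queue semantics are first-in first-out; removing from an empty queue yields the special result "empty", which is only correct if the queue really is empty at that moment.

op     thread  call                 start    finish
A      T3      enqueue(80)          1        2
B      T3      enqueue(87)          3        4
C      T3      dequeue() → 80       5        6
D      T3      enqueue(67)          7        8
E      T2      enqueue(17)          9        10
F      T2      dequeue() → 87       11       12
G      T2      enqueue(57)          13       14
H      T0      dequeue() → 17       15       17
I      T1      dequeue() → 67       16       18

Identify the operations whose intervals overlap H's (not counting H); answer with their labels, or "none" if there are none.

I

H spans [15,17]: anything still running between times 15 and 17 counts as concurrent
A [1,2]: before
B [3,4]: before
C [5,6]: before
D [7,8]: before
E [9,10]: before
F [11,12]: before
G [13,14]: before
I [16,18]: concurrent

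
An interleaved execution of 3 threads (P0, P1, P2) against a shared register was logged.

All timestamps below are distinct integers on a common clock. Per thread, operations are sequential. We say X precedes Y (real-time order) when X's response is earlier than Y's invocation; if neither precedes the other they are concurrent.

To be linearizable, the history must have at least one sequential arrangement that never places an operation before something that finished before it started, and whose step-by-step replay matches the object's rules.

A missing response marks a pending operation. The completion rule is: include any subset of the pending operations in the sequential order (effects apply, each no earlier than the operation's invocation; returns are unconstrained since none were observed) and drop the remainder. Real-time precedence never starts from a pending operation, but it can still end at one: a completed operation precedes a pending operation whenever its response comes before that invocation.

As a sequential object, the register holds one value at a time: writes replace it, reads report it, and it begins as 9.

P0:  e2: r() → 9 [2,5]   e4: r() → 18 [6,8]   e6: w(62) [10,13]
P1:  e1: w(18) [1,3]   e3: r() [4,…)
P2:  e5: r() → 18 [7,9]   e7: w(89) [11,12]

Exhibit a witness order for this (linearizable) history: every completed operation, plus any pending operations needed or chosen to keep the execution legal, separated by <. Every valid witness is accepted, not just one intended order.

e2 < e1 < e3 < e4 < e5 < e6 < e7

after step 1 (e2 r() → 9): value 9
after step 2 (e1 w(18)): value 18
after step 3 (e3 r() (pending, included)): value 18
after step 4 (e4 r() → 18): value 18
after step 5 (e5 r() → 18): value 18
after step 6 (e6 w(62)): value 62
after step 7 (e7 w(89)): value 89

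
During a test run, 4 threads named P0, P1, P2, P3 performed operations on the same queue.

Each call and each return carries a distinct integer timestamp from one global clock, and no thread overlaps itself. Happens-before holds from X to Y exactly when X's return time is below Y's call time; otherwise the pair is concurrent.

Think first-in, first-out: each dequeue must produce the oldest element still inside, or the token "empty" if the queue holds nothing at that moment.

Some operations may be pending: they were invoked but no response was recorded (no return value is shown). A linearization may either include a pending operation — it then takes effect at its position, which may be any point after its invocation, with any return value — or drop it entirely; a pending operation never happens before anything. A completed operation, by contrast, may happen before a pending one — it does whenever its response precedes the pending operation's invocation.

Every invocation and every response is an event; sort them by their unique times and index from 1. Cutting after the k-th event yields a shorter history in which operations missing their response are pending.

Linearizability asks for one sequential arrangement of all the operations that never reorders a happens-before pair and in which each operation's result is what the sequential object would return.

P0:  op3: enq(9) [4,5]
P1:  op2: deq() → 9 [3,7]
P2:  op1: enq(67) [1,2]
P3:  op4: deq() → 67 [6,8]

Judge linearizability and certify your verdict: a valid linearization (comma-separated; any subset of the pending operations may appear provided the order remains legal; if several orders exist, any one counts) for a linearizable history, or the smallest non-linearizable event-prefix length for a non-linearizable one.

1. op1 enq(67), leaving queue <67>
2. op3 enq(9), leaving queue <67,9>
3. op4 deq() → 67, leaving queue <9>
4. op2 deq() → 9, leaving queue <>

linearizable — witness: op1, op3, op4, op2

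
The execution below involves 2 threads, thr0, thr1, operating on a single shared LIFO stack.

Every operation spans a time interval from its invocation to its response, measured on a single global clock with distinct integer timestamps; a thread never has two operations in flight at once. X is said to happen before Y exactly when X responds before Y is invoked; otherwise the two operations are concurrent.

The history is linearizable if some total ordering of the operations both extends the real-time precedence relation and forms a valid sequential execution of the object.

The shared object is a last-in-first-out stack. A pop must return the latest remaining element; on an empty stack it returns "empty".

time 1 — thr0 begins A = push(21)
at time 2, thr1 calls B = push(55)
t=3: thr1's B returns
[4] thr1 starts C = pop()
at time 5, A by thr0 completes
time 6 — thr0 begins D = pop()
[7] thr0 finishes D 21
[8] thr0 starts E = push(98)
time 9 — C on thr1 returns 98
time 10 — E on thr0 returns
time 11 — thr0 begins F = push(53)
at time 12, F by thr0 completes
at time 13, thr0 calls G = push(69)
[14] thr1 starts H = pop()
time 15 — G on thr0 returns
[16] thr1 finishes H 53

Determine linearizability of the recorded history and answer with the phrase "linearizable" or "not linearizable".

a witness: B, A, D, E, C, F, H, G
1. B push(55), leaving stack <55>
2. A push(21), leaving stack <55,21>
3. D pop() → 21, leaving stack <55>
4. E push(98), leaving stack <55,98>
5. C pop() → 98, leaving stack <55>
6. F push(53), leaving stack <55,53>
7. H pop() → 53, leaving stack <55>
8. G push(69), leaving stack <55,69>

linearizable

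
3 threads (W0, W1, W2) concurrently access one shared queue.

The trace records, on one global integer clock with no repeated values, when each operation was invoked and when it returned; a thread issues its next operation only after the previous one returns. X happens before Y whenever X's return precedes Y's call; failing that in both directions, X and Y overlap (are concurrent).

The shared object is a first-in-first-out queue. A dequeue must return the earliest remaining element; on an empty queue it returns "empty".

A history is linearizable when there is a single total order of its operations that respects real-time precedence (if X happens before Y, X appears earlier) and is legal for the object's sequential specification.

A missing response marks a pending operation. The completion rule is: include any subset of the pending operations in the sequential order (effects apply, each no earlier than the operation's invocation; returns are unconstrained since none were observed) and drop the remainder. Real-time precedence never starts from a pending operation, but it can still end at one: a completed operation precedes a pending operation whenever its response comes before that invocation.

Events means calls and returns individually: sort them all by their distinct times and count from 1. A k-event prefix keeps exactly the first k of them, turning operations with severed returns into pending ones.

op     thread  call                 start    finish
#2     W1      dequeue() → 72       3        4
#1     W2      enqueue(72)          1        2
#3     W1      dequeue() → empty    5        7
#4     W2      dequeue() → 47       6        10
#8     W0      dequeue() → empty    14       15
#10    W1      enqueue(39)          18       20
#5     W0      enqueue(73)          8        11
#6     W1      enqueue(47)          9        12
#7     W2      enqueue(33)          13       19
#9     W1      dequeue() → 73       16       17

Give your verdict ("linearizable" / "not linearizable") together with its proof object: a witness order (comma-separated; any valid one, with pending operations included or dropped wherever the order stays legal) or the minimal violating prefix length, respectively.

events 1..14 are fine; event 15 — the response of #8 at time 15 — makes the prefix non-linearizable
every one of the 8 real-time-consistent orders over 7 completed queue ops fails the sequential spec
every completion of the 1 pending operation (#7) was checked; none linearizes
e.g. #1, #2, #3, #4, #5, #6, #8 (pending dropped): illegal at step 4, since #4 dequeue() → 47 cannot apply there
e.g. #1, #2, #3, #4, #6, #5, #8 (pending dropped): illegal at step 4, since #4 dequeue() → 47 cannot apply there

not linearizable — minimal violating prefix: 15 events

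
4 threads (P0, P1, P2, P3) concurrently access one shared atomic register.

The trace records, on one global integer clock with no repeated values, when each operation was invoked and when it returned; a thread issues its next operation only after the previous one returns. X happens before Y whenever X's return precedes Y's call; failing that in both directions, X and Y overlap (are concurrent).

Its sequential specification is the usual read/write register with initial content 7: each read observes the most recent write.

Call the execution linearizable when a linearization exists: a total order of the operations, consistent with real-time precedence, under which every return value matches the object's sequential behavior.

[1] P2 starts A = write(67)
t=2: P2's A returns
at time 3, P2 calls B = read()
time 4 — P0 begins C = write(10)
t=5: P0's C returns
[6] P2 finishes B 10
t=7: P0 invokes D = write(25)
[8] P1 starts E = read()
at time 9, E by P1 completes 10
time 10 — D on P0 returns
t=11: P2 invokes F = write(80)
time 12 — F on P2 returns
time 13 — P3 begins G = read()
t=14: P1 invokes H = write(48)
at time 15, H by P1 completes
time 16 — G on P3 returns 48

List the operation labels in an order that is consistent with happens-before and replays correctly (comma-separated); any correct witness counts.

A, C, B, E, D, F, H, G

after step 1 (A write(67)): value 67
after step 2 (C write(10)): value 10
after step 3 (B read() → 10): value 10
after step 4 (E read() → 10): value 10
after step 5 (D write(25)): value 25
after step 6 (F write(80)): value 80
after step 7 (H write(48)): value 48
after step 8 (G read() → 48): value 48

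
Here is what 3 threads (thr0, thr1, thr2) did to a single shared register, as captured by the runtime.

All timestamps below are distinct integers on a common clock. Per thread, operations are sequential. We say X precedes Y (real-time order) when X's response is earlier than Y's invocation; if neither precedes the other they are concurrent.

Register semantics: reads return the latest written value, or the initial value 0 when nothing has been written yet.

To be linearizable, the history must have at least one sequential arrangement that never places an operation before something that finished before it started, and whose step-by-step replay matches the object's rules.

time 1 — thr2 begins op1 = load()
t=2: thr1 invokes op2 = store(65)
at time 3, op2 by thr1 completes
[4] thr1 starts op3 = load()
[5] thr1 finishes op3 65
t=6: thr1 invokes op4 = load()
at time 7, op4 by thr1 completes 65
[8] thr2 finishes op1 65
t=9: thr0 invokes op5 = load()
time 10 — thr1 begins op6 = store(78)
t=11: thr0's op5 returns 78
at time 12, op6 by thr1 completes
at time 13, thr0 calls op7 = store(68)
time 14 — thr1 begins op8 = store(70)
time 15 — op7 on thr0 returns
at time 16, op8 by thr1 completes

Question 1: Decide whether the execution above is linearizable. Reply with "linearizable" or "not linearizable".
witness order: op2, op1, op3, op4, op6, op5, op7, op8
1. op2 store(65), leaving value 65
2. op1 load() → 65, leaving value 65
3. op3 load() → 65, leaving value 65
4. op4 load() → 65, leaving value 65
5. op6 store(78), leaving value 78
6. op5 load() → 78, leaving value 78
7. op7 store(68), leaving value 68
8. op8 store(70), leaving value 70

linearizable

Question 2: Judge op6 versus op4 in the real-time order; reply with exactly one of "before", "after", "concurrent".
op6 spans [10,12], op4 spans [6,7]
resp(op4)=7 < inv(op6)=10

after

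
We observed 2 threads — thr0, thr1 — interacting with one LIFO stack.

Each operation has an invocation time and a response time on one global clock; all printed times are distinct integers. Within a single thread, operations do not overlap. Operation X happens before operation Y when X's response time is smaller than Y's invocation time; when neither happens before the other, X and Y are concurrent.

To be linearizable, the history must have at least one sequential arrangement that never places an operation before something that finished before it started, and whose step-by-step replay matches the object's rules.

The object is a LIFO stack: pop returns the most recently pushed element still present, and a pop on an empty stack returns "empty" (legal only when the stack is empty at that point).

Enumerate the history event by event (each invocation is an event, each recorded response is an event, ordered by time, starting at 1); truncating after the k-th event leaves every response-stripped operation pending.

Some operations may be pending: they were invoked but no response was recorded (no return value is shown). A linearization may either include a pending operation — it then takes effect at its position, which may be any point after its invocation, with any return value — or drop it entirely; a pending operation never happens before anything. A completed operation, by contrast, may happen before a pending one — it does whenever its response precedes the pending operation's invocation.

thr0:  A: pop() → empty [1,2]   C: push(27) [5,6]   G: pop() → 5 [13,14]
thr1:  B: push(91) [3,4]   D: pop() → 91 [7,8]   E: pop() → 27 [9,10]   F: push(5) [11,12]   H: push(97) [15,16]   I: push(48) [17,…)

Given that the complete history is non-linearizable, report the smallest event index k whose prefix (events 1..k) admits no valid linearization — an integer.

events 1..7 are linearizable; a witness order is A, B, C:
after step 1 (A pop() → empty): stack <>
after step 2 (B push(91)): stack <91>
after step 3 (C push(27)): stack <91,27>
adding event 8 (D responds at 8) leaves no legal real-time order
sample order A, B, C, D stalls at step 4 — D pop() → 91 has no legal effect

8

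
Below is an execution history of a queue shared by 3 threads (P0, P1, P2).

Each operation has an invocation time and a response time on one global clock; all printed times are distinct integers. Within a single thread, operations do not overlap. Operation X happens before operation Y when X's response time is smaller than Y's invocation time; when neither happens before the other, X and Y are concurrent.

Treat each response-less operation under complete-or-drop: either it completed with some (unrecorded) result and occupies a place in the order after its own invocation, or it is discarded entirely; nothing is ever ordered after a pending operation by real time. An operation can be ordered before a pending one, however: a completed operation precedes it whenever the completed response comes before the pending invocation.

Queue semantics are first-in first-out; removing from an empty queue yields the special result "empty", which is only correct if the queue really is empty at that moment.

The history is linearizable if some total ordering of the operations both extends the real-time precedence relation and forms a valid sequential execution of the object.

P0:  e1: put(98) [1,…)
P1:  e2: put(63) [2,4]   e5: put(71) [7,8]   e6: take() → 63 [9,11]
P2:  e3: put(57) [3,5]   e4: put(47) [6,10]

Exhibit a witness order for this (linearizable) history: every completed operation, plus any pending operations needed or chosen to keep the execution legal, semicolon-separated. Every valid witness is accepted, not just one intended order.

1. e2 put(63), leaving queue <63>
2. e1 put(98) (pending, included), leaving queue <63,98>
3. e3 put(57), leaving queue <63,98,57>
4. e4 put(47), leaving queue <63,98,57,47>
5. e5 put(71), leaving queue <63,98,57,47,71>
6. e6 take() → 63, leaving queue <98,57,47,71>

e2; e1; e3; e4; e5; e6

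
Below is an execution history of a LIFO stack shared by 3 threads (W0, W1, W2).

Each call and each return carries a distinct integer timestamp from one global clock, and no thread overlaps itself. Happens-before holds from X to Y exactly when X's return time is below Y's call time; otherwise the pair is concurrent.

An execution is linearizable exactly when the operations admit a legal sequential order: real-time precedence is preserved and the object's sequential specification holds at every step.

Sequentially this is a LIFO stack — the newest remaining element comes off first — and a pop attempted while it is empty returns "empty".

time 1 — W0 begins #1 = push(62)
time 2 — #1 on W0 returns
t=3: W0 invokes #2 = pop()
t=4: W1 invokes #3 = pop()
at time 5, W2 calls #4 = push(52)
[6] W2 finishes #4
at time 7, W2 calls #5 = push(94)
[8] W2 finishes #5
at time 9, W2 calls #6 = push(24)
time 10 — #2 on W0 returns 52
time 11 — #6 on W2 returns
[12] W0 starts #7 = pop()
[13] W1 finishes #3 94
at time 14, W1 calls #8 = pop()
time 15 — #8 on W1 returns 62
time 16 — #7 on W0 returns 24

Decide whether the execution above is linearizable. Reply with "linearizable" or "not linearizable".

linearizable

one valid linearization: #1, #4, #2, #5, #3, #6, #7, #8
step 1: #1 push(62) — stack <62>
step 2: #4 push(52) — stack <62,52>
step 3: #2 pop() → 52 — stack <62>
step 4: #5 push(94) — stack <62,94>
step 5: #3 pop() → 94 — stack <62>
step 6: #6 push(24) — stack <62,24>
step 7: #7 pop() → 24 — stack <62>
step 8: #8 pop() → 62 — stack <>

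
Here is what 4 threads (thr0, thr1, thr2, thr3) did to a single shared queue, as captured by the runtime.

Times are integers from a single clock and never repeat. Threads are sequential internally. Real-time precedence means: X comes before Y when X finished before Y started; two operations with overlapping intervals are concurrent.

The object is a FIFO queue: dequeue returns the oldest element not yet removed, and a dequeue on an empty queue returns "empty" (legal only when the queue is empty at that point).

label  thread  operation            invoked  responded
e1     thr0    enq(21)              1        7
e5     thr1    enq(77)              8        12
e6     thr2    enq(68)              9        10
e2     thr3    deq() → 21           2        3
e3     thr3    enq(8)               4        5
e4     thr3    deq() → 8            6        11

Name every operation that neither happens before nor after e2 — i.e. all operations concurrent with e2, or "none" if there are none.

e1

e2 spans [2,3]; an op avoiding the whole window 2..3 is ordered, any other is concurrent
e1 [1,7]: concurrent
e3 [4,5]: after
e4 [6,11]: after
e5 [8,12]: after
e6 [9,10]: after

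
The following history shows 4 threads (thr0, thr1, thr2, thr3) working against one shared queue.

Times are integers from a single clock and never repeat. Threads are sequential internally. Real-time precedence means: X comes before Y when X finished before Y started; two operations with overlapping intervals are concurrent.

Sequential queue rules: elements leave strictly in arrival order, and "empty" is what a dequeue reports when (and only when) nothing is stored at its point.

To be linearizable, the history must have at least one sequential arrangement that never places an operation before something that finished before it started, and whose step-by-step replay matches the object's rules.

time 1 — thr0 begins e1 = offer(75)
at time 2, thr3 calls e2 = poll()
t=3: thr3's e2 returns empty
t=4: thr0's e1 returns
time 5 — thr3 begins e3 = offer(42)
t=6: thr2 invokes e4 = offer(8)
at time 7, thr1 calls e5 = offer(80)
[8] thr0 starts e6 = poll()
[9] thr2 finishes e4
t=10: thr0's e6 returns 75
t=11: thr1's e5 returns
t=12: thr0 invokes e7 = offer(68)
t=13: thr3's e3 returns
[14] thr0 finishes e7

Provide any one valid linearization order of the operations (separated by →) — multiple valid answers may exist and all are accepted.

e2 → e1 → e3 → e4 → e5 → e6 → e7

step 1: e2 poll() → empty — queue <>
step 2: e1 offer(75) — queue <75>
step 3: e3 offer(42) — queue <75,42>
step 4: e4 offer(8) — queue <75,42,8>
step 5: e5 offer(80) — queue <75,42,8,80>
step 6: e6 poll() → 75 — queue <42,8,80>
step 7: e7 offer(68) — queue <42,8,80,68>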